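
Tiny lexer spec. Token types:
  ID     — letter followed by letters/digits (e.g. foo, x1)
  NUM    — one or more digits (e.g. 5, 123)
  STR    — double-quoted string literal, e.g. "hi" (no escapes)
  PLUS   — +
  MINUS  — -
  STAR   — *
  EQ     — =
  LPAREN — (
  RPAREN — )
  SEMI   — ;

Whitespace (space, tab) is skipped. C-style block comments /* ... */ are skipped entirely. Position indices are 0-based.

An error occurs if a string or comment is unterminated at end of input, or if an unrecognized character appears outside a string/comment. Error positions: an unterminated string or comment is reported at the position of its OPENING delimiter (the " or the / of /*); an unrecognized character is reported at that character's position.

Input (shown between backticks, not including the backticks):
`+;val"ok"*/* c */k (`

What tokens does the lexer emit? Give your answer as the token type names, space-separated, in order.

Answer: PLUS SEMI ID STR STAR ID LPAREN

Derivation:
pos=0: emit PLUS '+'
pos=1: emit SEMI ';'
pos=2: emit ID 'val' (now at pos=5)
pos=5: enter STRING mode
pos=5: emit STR "ok" (now at pos=9)
pos=9: emit STAR '*'
pos=10: enter COMMENT mode (saw '/*')
exit COMMENT mode (now at pos=17)
pos=17: emit ID 'k' (now at pos=18)
pos=19: emit LPAREN '('
DONE. 7 tokens: [PLUS, SEMI, ID, STR, STAR, ID, LPAREN]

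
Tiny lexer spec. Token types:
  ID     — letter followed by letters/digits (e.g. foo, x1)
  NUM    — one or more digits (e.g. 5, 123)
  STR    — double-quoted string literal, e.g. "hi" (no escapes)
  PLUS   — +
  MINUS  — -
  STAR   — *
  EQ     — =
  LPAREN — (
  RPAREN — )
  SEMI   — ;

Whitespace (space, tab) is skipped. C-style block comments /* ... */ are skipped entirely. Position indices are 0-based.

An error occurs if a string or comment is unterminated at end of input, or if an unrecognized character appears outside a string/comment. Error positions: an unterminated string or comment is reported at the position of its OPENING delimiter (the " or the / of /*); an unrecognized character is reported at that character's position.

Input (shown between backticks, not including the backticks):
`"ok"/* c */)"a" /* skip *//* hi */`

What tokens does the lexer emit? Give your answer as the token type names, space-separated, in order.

pos=0: enter STRING mode
pos=0: emit STR "ok" (now at pos=4)
pos=4: enter COMMENT mode (saw '/*')
exit COMMENT mode (now at pos=11)
pos=11: emit RPAREN ')'
pos=12: enter STRING mode
pos=12: emit STR "a" (now at pos=15)
pos=16: enter COMMENT mode (saw '/*')
exit COMMENT mode (now at pos=26)
pos=26: enter COMMENT mode (saw '/*')
exit COMMENT mode (now at pos=34)
DONE. 3 tokens: [STR, RPAREN, STR]

Answer: STR RPAREN STR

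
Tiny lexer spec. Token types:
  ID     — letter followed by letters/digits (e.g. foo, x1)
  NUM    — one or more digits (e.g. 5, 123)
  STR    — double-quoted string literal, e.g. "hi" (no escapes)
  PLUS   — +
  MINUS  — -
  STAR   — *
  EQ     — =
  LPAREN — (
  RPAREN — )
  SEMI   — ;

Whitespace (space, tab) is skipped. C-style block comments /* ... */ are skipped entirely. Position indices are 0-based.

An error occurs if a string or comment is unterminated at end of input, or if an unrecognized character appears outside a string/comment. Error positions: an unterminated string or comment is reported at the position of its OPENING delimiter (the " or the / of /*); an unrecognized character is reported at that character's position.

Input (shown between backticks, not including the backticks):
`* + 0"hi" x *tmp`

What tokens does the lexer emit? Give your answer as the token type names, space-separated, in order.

Answer: STAR PLUS NUM STR ID STAR ID

Derivation:
pos=0: emit STAR '*'
pos=2: emit PLUS '+'
pos=4: emit NUM '0' (now at pos=5)
pos=5: enter STRING mode
pos=5: emit STR "hi" (now at pos=9)
pos=10: emit ID 'x' (now at pos=11)
pos=12: emit STAR '*'
pos=13: emit ID 'tmp' (now at pos=16)
DONE. 7 tokens: [STAR, PLUS, NUM, STR, ID, STAR, ID]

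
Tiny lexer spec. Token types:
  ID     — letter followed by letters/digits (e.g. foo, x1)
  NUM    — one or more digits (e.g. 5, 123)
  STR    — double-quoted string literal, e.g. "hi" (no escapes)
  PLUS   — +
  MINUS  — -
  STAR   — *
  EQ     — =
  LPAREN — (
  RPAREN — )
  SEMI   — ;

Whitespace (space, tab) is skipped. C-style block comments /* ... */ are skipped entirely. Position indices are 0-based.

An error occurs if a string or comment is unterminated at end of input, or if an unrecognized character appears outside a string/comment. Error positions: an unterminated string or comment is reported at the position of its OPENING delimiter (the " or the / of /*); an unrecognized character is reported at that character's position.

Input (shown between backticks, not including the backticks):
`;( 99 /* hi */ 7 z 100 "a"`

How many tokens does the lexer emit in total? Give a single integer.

Answer: 7

Derivation:
pos=0: emit SEMI ';'
pos=1: emit LPAREN '('
pos=3: emit NUM '99' (now at pos=5)
pos=6: enter COMMENT mode (saw '/*')
exit COMMENT mode (now at pos=14)
pos=15: emit NUM '7' (now at pos=16)
pos=17: emit ID 'z' (now at pos=18)
pos=19: emit NUM '100' (now at pos=22)
pos=23: enter STRING mode
pos=23: emit STR "a" (now at pos=26)
DONE. 7 tokens: [SEMI, LPAREN, NUM, NUM, ID, NUM, STR]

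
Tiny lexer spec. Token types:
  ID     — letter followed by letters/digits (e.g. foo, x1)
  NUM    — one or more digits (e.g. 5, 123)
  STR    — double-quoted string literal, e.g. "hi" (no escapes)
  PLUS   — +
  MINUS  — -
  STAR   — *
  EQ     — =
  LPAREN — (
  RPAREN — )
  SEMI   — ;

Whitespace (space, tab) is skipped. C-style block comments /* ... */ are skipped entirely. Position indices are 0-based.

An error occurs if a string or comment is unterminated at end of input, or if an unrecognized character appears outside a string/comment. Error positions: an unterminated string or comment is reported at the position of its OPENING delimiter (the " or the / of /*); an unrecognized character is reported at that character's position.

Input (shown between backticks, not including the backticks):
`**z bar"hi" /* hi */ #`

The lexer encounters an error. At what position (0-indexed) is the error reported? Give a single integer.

Answer: 21

Derivation:
pos=0: emit STAR '*'
pos=1: emit STAR '*'
pos=2: emit ID 'z' (now at pos=3)
pos=4: emit ID 'bar' (now at pos=7)
pos=7: enter STRING mode
pos=7: emit STR "hi" (now at pos=11)
pos=12: enter COMMENT mode (saw '/*')
exit COMMENT mode (now at pos=20)
pos=21: ERROR — unrecognized char '#'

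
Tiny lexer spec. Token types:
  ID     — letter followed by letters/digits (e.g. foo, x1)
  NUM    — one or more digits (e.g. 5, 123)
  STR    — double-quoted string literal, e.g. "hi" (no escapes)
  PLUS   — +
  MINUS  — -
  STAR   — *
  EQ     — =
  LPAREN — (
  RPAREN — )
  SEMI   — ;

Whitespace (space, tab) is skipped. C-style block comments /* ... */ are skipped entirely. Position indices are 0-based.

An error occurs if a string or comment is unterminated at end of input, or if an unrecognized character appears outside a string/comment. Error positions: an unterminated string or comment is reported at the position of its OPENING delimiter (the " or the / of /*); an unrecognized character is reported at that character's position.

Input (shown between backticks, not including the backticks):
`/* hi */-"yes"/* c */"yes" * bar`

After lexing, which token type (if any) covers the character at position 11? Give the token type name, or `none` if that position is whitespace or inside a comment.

pos=0: enter COMMENT mode (saw '/*')
exit COMMENT mode (now at pos=8)
pos=8: emit MINUS '-'
pos=9: enter STRING mode
pos=9: emit STR "yes" (now at pos=14)
pos=14: enter COMMENT mode (saw '/*')
exit COMMENT mode (now at pos=21)
pos=21: enter STRING mode
pos=21: emit STR "yes" (now at pos=26)
pos=27: emit STAR '*'
pos=29: emit ID 'bar' (now at pos=32)
DONE. 5 tokens: [MINUS, STR, STR, STAR, ID]
Position 11: char is 'e' -> STR

Answer: STR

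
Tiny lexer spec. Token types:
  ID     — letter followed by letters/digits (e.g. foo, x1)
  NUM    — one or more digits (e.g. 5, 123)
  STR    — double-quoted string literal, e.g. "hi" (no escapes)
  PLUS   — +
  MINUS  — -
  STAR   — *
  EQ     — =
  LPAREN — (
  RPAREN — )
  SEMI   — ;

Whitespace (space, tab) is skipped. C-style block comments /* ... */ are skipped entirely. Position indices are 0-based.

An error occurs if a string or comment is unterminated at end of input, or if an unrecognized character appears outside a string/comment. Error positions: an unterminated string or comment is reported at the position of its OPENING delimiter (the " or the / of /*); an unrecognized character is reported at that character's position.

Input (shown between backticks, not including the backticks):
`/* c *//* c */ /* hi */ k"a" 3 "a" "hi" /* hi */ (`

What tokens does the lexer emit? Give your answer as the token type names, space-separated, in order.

pos=0: enter COMMENT mode (saw '/*')
exit COMMENT mode (now at pos=7)
pos=7: enter COMMENT mode (saw '/*')
exit COMMENT mode (now at pos=14)
pos=15: enter COMMENT mode (saw '/*')
exit COMMENT mode (now at pos=23)
pos=24: emit ID 'k' (now at pos=25)
pos=25: enter STRING mode
pos=25: emit STR "a" (now at pos=28)
pos=29: emit NUM '3' (now at pos=30)
pos=31: enter STRING mode
pos=31: emit STR "a" (now at pos=34)
pos=35: enter STRING mode
pos=35: emit STR "hi" (now at pos=39)
pos=40: enter COMMENT mode (saw '/*')
exit COMMENT mode (now at pos=48)
pos=49: emit LPAREN '('
DONE. 6 tokens: [ID, STR, NUM, STR, STR, LPAREN]

Answer: ID STR NUM STR STR LPAREN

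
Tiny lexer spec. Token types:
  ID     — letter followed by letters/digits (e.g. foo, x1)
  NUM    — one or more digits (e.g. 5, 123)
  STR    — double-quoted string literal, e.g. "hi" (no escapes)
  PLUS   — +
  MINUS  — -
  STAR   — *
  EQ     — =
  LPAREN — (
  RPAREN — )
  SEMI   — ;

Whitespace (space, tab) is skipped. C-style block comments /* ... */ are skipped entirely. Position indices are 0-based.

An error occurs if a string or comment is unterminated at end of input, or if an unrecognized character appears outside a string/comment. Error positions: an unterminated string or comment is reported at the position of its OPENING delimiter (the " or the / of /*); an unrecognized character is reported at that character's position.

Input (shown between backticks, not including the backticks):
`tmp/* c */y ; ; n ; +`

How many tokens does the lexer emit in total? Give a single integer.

pos=0: emit ID 'tmp' (now at pos=3)
pos=3: enter COMMENT mode (saw '/*')
exit COMMENT mode (now at pos=10)
pos=10: emit ID 'y' (now at pos=11)
pos=12: emit SEMI ';'
pos=14: emit SEMI ';'
pos=16: emit ID 'n' (now at pos=17)
pos=18: emit SEMI ';'
pos=20: emit PLUS '+'
DONE. 7 tokens: [ID, ID, SEMI, SEMI, ID, SEMI, PLUS]

Answer: 7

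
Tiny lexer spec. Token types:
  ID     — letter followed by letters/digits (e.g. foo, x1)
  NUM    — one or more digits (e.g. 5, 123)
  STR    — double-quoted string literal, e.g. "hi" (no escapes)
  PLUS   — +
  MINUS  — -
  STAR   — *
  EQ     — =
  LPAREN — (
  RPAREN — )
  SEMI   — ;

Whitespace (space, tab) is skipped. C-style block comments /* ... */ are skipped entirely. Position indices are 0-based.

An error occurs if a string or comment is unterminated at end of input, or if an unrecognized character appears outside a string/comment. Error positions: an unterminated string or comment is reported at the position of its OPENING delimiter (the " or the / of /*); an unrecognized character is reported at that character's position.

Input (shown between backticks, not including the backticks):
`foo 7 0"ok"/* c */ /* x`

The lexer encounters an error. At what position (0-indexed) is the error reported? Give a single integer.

pos=0: emit ID 'foo' (now at pos=3)
pos=4: emit NUM '7' (now at pos=5)
pos=6: emit NUM '0' (now at pos=7)
pos=7: enter STRING mode
pos=7: emit STR "ok" (now at pos=11)
pos=11: enter COMMENT mode (saw '/*')
exit COMMENT mode (now at pos=18)
pos=19: enter COMMENT mode (saw '/*')
pos=19: ERROR — unterminated comment (reached EOF)

Answer: 19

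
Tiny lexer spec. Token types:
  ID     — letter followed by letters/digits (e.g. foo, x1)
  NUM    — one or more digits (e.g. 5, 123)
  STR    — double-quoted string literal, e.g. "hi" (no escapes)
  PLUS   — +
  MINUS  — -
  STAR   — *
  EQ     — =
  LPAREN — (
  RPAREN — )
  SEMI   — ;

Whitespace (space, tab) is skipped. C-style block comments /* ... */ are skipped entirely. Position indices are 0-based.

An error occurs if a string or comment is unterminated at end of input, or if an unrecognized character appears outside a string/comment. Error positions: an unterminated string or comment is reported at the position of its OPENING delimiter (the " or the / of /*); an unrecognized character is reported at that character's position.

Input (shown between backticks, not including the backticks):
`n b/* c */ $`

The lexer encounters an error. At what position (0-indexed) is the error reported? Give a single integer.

Answer: 11

Derivation:
pos=0: emit ID 'n' (now at pos=1)
pos=2: emit ID 'b' (now at pos=3)
pos=3: enter COMMENT mode (saw '/*')
exit COMMENT mode (now at pos=10)
pos=11: ERROR — unrecognized char '$'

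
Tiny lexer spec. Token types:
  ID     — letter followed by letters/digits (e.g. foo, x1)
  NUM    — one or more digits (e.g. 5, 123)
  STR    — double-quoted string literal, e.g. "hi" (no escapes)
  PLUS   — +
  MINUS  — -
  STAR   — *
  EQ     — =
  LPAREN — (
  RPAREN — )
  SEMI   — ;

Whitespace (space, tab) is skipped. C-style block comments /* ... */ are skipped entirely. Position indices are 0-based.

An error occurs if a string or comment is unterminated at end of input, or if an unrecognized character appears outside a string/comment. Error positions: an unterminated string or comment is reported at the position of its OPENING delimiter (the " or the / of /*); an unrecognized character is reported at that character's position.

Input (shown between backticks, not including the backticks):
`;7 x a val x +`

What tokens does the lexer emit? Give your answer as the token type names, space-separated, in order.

pos=0: emit SEMI ';'
pos=1: emit NUM '7' (now at pos=2)
pos=3: emit ID 'x' (now at pos=4)
pos=5: emit ID 'a' (now at pos=6)
pos=7: emit ID 'val' (now at pos=10)
pos=11: emit ID 'x' (now at pos=12)
pos=13: emit PLUS '+'
DONE. 7 tokens: [SEMI, NUM, ID, ID, ID, ID, PLUS]

Answer: SEMI NUM ID ID ID ID PLUS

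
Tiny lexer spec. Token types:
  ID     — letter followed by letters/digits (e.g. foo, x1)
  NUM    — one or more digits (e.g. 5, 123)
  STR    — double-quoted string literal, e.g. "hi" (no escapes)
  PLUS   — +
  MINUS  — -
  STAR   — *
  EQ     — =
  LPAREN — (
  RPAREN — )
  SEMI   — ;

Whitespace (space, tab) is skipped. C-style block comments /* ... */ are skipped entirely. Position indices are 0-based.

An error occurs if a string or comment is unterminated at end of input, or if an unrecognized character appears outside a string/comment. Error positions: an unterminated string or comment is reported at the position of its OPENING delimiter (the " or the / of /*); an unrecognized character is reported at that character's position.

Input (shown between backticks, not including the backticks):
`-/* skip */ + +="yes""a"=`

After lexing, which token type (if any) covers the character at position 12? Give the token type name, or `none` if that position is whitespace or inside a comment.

Answer: PLUS

Derivation:
pos=0: emit MINUS '-'
pos=1: enter COMMENT mode (saw '/*')
exit COMMENT mode (now at pos=11)
pos=12: emit PLUS '+'
pos=14: emit PLUS '+'
pos=15: emit EQ '='
pos=16: enter STRING mode
pos=16: emit STR "yes" (now at pos=21)
pos=21: enter STRING mode
pos=21: emit STR "a" (now at pos=24)
pos=24: emit EQ '='
DONE. 7 tokens: [MINUS, PLUS, PLUS, EQ, STR, STR, EQ]
Position 12: char is '+' -> PLUS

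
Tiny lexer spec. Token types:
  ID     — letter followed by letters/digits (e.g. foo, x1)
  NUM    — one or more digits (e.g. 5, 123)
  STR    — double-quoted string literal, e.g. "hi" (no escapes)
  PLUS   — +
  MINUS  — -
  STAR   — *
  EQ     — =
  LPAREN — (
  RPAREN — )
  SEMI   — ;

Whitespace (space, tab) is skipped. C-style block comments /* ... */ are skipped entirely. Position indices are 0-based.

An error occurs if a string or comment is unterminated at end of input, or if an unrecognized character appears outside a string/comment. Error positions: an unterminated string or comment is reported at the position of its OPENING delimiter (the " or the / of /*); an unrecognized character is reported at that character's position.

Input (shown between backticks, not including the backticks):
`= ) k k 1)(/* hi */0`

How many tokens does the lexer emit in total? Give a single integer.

pos=0: emit EQ '='
pos=2: emit RPAREN ')'
pos=4: emit ID 'k' (now at pos=5)
pos=6: emit ID 'k' (now at pos=7)
pos=8: emit NUM '1' (now at pos=9)
pos=9: emit RPAREN ')'
pos=10: emit LPAREN '('
pos=11: enter COMMENT mode (saw '/*')
exit COMMENT mode (now at pos=19)
pos=19: emit NUM '0' (now at pos=20)
DONE. 8 tokens: [EQ, RPAREN, ID, ID, NUM, RPAREN, LPAREN, NUM]

Answer: 8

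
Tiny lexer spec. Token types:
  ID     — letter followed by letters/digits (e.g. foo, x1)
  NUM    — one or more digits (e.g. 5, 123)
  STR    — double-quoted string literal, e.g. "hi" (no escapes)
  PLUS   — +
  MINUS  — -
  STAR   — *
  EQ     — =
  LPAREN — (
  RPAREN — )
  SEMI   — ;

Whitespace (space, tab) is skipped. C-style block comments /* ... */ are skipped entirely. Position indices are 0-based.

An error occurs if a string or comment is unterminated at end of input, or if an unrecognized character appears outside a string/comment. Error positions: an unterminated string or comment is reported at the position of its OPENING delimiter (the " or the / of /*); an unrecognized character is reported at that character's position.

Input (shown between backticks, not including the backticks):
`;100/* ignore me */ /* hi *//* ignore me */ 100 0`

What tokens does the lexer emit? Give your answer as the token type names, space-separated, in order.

pos=0: emit SEMI ';'
pos=1: emit NUM '100' (now at pos=4)
pos=4: enter COMMENT mode (saw '/*')
exit COMMENT mode (now at pos=19)
pos=20: enter COMMENT mode (saw '/*')
exit COMMENT mode (now at pos=28)
pos=28: enter COMMENT mode (saw '/*')
exit COMMENT mode (now at pos=43)
pos=44: emit NUM '100' (now at pos=47)
pos=48: emit NUM '0' (now at pos=49)
DONE. 4 tokens: [SEMI, NUM, NUM, NUM]

Answer: SEMI NUM NUM NUM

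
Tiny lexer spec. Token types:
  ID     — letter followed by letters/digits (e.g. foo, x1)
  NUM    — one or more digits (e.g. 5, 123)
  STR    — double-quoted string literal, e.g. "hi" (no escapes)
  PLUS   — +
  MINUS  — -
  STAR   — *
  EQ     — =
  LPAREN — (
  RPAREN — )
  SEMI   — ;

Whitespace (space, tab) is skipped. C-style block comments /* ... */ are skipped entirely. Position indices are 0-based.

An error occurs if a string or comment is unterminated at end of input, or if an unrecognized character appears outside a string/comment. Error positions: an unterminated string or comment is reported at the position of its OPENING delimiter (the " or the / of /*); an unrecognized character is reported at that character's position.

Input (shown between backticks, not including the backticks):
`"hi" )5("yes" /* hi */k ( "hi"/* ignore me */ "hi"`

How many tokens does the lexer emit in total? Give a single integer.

Answer: 9

Derivation:
pos=0: enter STRING mode
pos=0: emit STR "hi" (now at pos=4)
pos=5: emit RPAREN ')'
pos=6: emit NUM '5' (now at pos=7)
pos=7: emit LPAREN '('
pos=8: enter STRING mode
pos=8: emit STR "yes" (now at pos=13)
pos=14: enter COMMENT mode (saw '/*')
exit COMMENT mode (now at pos=22)
pos=22: emit ID 'k' (now at pos=23)
pos=24: emit LPAREN '('
pos=26: enter STRING mode
pos=26: emit STR "hi" (now at pos=30)
pos=30: enter COMMENT mode (saw '/*')
exit COMMENT mode (now at pos=45)
pos=46: enter STRING mode
pos=46: emit STR "hi" (now at pos=50)
DONE. 9 tokens: [STR, RPAREN, NUM, LPAREN, STR, ID, LPAREN, STR, STR]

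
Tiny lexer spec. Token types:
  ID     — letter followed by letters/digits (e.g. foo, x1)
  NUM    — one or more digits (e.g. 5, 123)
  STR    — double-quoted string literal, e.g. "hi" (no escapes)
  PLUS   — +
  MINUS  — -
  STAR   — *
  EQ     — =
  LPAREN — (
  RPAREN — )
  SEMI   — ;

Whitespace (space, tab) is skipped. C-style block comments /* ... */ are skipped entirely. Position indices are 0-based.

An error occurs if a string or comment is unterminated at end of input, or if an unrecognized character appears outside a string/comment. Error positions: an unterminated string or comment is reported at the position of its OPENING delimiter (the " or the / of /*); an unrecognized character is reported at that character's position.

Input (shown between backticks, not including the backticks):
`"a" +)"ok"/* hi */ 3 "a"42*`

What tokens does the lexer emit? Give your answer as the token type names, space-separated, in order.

pos=0: enter STRING mode
pos=0: emit STR "a" (now at pos=3)
pos=4: emit PLUS '+'
pos=5: emit RPAREN ')'
pos=6: enter STRING mode
pos=6: emit STR "ok" (now at pos=10)
pos=10: enter COMMENT mode (saw '/*')
exit COMMENT mode (now at pos=18)
pos=19: emit NUM '3' (now at pos=20)
pos=21: enter STRING mode
pos=21: emit STR "a" (now at pos=24)
pos=24: emit NUM '42' (now at pos=26)
pos=26: emit STAR '*'
DONE. 8 tokens: [STR, PLUS, RPAREN, STR, NUM, STR, NUM, STAR]

Answer: STR PLUS RPAREN STR NUM STR NUM STAR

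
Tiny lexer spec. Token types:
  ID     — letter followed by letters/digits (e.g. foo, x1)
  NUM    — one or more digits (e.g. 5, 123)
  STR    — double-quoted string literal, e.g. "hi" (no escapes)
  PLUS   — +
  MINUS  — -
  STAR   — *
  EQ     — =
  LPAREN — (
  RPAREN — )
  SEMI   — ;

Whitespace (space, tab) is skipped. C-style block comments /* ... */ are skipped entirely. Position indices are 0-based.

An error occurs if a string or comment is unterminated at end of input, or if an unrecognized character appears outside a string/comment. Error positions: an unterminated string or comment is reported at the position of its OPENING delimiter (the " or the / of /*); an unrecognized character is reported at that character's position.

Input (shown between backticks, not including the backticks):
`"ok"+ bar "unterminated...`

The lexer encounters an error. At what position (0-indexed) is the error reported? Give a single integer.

pos=0: enter STRING mode
pos=0: emit STR "ok" (now at pos=4)
pos=4: emit PLUS '+'
pos=6: emit ID 'bar' (now at pos=9)
pos=10: enter STRING mode
pos=10: ERROR — unterminated string

Answer: 10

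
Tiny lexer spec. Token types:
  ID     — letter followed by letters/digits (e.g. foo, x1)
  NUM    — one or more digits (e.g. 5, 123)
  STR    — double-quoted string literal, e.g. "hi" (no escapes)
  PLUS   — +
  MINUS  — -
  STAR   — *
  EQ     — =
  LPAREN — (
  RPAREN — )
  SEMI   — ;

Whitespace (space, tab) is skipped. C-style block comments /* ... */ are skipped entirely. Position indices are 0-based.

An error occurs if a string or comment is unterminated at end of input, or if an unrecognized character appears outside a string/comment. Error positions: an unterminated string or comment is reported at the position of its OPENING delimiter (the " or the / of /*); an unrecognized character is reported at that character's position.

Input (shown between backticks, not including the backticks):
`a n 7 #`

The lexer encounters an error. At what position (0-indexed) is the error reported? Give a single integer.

Answer: 6

Derivation:
pos=0: emit ID 'a' (now at pos=1)
pos=2: emit ID 'n' (now at pos=3)
pos=4: emit NUM '7' (now at pos=5)
pos=6: ERROR — unrecognized char '#'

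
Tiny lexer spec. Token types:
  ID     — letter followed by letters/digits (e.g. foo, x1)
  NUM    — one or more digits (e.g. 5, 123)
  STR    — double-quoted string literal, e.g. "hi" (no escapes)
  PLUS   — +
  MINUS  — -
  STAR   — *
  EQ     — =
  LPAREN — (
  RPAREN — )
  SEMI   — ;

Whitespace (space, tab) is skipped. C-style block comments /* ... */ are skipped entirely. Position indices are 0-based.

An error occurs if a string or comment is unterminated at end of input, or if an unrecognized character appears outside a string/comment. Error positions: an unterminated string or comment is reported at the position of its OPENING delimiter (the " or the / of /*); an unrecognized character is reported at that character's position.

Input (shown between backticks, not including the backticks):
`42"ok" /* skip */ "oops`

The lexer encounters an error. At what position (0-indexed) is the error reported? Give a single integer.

Answer: 18

Derivation:
pos=0: emit NUM '42' (now at pos=2)
pos=2: enter STRING mode
pos=2: emit STR "ok" (now at pos=6)
pos=7: enter COMMENT mode (saw '/*')
exit COMMENT mode (now at pos=17)
pos=18: enter STRING mode
pos=18: ERROR — unterminated string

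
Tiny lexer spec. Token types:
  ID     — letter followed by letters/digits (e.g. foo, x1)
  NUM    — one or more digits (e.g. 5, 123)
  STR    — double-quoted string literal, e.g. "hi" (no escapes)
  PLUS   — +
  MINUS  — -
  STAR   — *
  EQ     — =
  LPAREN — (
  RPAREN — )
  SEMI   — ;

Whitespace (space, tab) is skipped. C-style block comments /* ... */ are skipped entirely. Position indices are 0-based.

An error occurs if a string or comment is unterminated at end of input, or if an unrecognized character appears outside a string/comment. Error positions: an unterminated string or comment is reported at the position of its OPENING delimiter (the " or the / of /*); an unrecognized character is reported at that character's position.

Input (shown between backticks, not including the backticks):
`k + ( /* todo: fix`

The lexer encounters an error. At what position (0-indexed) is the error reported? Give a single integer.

pos=0: emit ID 'k' (now at pos=1)
pos=2: emit PLUS '+'
pos=4: emit LPAREN '('
pos=6: enter COMMENT mode (saw '/*')
pos=6: ERROR — unterminated comment (reached EOF)

Answer: 6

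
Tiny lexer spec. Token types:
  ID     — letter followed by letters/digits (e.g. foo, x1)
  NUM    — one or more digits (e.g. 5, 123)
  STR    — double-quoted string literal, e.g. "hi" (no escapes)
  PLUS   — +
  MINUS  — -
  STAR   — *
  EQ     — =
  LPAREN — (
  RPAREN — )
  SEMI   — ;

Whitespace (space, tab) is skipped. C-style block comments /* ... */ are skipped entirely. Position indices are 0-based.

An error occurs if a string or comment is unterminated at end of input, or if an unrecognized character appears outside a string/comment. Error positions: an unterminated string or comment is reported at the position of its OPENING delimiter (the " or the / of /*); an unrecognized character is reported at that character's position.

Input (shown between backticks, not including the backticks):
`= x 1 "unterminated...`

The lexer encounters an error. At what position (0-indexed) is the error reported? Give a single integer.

pos=0: emit EQ '='
pos=2: emit ID 'x' (now at pos=3)
pos=4: emit NUM '1' (now at pos=5)
pos=6: enter STRING mode
pos=6: ERROR — unterminated string

Answer: 6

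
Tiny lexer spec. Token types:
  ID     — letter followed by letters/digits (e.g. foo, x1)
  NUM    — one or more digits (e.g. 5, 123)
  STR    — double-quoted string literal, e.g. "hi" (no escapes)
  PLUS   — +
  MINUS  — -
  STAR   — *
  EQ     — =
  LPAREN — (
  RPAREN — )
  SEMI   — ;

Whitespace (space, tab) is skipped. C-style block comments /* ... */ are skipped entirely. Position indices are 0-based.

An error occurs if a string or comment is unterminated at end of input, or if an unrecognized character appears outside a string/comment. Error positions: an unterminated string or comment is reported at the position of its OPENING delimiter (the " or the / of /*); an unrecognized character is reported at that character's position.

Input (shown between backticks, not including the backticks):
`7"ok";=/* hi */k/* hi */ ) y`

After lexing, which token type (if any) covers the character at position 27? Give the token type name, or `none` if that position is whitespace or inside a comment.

pos=0: emit NUM '7' (now at pos=1)
pos=1: enter STRING mode
pos=1: emit STR "ok" (now at pos=5)
pos=5: emit SEMI ';'
pos=6: emit EQ '='
pos=7: enter COMMENT mode (saw '/*')
exit COMMENT mode (now at pos=15)
pos=15: emit ID 'k' (now at pos=16)
pos=16: enter COMMENT mode (saw '/*')
exit COMMENT mode (now at pos=24)
pos=25: emit RPAREN ')'
pos=27: emit ID 'y' (now at pos=28)
DONE. 7 tokens: [NUM, STR, SEMI, EQ, ID, RPAREN, ID]
Position 27: char is 'y' -> ID

Answer: ID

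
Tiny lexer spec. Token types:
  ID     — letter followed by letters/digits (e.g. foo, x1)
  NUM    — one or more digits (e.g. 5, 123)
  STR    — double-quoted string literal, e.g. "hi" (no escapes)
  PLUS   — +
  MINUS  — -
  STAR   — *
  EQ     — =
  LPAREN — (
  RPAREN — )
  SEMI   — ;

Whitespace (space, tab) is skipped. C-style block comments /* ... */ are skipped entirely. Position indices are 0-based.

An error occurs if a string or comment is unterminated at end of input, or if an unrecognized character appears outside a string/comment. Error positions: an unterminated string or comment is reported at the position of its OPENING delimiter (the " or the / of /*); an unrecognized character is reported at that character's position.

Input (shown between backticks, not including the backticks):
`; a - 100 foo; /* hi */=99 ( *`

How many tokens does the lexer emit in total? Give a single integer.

Answer: 10

Derivation:
pos=0: emit SEMI ';'
pos=2: emit ID 'a' (now at pos=3)
pos=4: emit MINUS '-'
pos=6: emit NUM '100' (now at pos=9)
pos=10: emit ID 'foo' (now at pos=13)
pos=13: emit SEMI ';'
pos=15: enter COMMENT mode (saw '/*')
exit COMMENT mode (now at pos=23)
pos=23: emit EQ '='
pos=24: emit NUM '99' (now at pos=26)
pos=27: emit LPAREN '('
pos=29: emit STAR '*'
DONE. 10 tokens: [SEMI, ID, MINUS, NUM, ID, SEMI, EQ, NUM, LPAREN, STAR]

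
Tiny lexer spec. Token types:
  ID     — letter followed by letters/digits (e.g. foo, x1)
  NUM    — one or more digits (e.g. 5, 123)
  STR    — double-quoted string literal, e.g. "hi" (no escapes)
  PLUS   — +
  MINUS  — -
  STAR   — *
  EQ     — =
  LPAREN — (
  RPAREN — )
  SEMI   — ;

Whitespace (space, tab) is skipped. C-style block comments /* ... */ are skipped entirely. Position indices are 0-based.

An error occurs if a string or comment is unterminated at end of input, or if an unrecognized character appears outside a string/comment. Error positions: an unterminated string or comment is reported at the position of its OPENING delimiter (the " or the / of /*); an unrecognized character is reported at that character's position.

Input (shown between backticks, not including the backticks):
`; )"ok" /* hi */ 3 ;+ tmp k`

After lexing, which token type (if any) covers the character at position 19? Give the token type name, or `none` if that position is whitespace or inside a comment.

pos=0: emit SEMI ';'
pos=2: emit RPAREN ')'
pos=3: enter STRING mode
pos=3: emit STR "ok" (now at pos=7)
pos=8: enter COMMENT mode (saw '/*')
exit COMMENT mode (now at pos=16)
pos=17: emit NUM '3' (now at pos=18)
pos=19: emit SEMI ';'
pos=20: emit PLUS '+'
pos=22: emit ID 'tmp' (now at pos=25)
pos=26: emit ID 'k' (now at pos=27)
DONE. 8 tokens: [SEMI, RPAREN, STR, NUM, SEMI, PLUS, ID, ID]
Position 19: char is ';' -> SEMI

Answer: SEMI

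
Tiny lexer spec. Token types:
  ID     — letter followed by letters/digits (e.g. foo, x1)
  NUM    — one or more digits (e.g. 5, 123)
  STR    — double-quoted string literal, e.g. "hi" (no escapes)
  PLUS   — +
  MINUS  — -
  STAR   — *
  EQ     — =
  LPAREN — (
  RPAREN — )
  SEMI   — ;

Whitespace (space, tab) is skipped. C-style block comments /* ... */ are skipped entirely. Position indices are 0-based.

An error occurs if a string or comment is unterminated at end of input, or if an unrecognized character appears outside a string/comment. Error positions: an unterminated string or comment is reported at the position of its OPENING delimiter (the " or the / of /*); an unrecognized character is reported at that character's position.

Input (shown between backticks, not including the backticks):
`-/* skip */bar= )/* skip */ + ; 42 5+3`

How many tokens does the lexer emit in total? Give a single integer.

pos=0: emit MINUS '-'
pos=1: enter COMMENT mode (saw '/*')
exit COMMENT mode (now at pos=11)
pos=11: emit ID 'bar' (now at pos=14)
pos=14: emit EQ '='
pos=16: emit RPAREN ')'
pos=17: enter COMMENT mode (saw '/*')
exit COMMENT mode (now at pos=27)
pos=28: emit PLUS '+'
pos=30: emit SEMI ';'
pos=32: emit NUM '42' (now at pos=34)
pos=35: emit NUM '5' (now at pos=36)
pos=36: emit PLUS '+'
pos=37: emit NUM '3' (now at pos=38)
DONE. 10 tokens: [MINUS, ID, EQ, RPAREN, PLUS, SEMI, NUM, NUM, PLUS, NUM]

Answer: 10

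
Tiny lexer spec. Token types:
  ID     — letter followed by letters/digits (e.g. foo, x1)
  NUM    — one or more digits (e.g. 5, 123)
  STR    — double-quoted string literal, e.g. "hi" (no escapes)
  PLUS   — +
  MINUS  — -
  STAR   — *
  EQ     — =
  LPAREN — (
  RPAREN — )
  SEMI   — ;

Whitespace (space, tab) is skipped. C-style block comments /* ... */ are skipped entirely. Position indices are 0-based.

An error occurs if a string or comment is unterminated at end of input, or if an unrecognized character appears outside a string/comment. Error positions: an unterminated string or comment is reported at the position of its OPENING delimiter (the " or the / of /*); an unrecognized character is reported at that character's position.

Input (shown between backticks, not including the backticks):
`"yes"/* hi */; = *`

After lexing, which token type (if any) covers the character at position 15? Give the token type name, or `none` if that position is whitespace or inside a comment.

pos=0: enter STRING mode
pos=0: emit STR "yes" (now at pos=5)
pos=5: enter COMMENT mode (saw '/*')
exit COMMENT mode (now at pos=13)
pos=13: emit SEMI ';'
pos=15: emit EQ '='
pos=17: emit STAR '*'
DONE. 4 tokens: [STR, SEMI, EQ, STAR]
Position 15: char is '=' -> EQ

Answer: EQ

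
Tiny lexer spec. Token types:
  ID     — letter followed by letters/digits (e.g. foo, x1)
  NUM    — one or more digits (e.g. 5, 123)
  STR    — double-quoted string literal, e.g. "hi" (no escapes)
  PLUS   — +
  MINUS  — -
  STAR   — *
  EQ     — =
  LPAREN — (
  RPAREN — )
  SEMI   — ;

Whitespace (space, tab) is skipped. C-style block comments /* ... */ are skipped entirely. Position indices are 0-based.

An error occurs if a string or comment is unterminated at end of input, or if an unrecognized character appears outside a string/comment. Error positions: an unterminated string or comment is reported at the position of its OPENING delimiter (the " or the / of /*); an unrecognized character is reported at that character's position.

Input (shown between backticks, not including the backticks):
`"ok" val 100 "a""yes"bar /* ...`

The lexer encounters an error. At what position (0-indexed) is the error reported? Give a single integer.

pos=0: enter STRING mode
pos=0: emit STR "ok" (now at pos=4)
pos=5: emit ID 'val' (now at pos=8)
pos=9: emit NUM '100' (now at pos=12)
pos=13: enter STRING mode
pos=13: emit STR "a" (now at pos=16)
pos=16: enter STRING mode
pos=16: emit STR "yes" (now at pos=21)
pos=21: emit ID 'bar' (now at pos=24)
pos=25: enter COMMENT mode (saw '/*')
pos=25: ERROR — unterminated comment (reached EOF)

Answer: 25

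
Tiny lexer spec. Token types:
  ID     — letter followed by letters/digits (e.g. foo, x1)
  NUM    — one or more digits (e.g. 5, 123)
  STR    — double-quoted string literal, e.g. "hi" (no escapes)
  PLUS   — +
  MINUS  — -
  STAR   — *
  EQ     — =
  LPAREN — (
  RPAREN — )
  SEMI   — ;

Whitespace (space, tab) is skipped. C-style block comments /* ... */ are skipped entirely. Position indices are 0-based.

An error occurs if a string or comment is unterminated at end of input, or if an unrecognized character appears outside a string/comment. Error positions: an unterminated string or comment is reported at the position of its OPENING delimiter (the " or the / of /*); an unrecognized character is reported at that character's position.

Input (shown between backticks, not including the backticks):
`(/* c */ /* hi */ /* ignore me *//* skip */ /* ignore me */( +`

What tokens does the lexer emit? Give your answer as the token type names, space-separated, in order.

pos=0: emit LPAREN '('
pos=1: enter COMMENT mode (saw '/*')
exit COMMENT mode (now at pos=8)
pos=9: enter COMMENT mode (saw '/*')
exit COMMENT mode (now at pos=17)
pos=18: enter COMMENT mode (saw '/*')
exit COMMENT mode (now at pos=33)
pos=33: enter COMMENT mode (saw '/*')
exit COMMENT mode (now at pos=43)
pos=44: enter COMMENT mode (saw '/*')
exit COMMENT mode (now at pos=59)
pos=59: emit LPAREN '('
pos=61: emit PLUS '+'
DONE. 3 tokens: [LPAREN, LPAREN, PLUS]

Answer: LPAREN LPAREN PLUS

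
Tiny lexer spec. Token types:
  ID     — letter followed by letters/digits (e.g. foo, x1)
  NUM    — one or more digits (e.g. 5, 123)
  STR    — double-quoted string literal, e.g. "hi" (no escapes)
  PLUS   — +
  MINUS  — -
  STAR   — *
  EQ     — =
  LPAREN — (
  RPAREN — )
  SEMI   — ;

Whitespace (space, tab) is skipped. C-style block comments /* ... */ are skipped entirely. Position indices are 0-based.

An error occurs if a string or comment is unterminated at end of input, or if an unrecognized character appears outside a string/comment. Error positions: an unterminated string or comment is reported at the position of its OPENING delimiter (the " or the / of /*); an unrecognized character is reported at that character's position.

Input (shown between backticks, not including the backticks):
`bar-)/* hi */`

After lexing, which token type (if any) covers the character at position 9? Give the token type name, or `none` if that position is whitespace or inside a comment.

pos=0: emit ID 'bar' (now at pos=3)
pos=3: emit MINUS '-'
pos=4: emit RPAREN ')'
pos=5: enter COMMENT mode (saw '/*')
exit COMMENT mode (now at pos=13)
DONE. 3 tokens: [ID, MINUS, RPAREN]
Position 9: char is 'i' -> none

Answer: none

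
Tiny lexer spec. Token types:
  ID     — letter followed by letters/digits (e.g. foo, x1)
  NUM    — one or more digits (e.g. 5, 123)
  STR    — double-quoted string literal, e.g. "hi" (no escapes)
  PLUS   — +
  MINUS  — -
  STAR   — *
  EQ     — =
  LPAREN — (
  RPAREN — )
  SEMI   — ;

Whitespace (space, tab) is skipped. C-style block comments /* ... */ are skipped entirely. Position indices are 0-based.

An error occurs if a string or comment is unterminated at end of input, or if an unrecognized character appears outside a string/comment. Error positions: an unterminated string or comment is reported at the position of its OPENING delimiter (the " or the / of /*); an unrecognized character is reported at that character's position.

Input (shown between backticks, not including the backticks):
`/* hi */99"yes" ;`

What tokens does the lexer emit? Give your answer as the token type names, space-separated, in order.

Answer: NUM STR SEMI

Derivation:
pos=0: enter COMMENT mode (saw '/*')
exit COMMENT mode (now at pos=8)
pos=8: emit NUM '99' (now at pos=10)
pos=10: enter STRING mode
pos=10: emit STR "yes" (now at pos=15)
pos=16: emit SEMI ';'
DONE. 3 tokens: [NUM, STR, SEMI]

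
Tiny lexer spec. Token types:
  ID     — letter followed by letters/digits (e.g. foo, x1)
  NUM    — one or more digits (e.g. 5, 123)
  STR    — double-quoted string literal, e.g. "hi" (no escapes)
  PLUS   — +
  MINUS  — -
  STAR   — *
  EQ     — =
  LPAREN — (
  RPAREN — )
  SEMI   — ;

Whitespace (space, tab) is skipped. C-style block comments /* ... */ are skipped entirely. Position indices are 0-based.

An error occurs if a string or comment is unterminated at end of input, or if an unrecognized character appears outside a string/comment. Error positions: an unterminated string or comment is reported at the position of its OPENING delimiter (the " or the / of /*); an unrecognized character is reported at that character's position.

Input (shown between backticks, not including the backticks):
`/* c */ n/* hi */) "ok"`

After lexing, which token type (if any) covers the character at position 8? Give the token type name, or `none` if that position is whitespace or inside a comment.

pos=0: enter COMMENT mode (saw '/*')
exit COMMENT mode (now at pos=7)
pos=8: emit ID 'n' (now at pos=9)
pos=9: enter COMMENT mode (saw '/*')
exit COMMENT mode (now at pos=17)
pos=17: emit RPAREN ')'
pos=19: enter STRING mode
pos=19: emit STR "ok" (now at pos=23)
DONE. 3 tokens: [ID, RPAREN, STR]
Position 8: char is 'n' -> ID

Answer: ID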